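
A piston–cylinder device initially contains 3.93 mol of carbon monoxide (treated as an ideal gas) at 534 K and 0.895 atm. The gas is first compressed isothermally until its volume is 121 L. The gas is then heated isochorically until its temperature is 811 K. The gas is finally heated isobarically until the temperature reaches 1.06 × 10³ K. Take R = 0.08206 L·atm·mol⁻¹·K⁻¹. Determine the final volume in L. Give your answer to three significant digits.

V₄ ≈ 158 L

From PV = nRT: V₁ = nRT₁/P₁ = 192.4 L.
T constant ⇒ Boyle's law P V = const: T₂ = T₁; P₂ = P₁·(V₁/V₂) = 1.423 atm.
V constant ⇒ P ∝ T: V₃ = V₂; P₃ = P₂·(T₃/T₂) = 2.162 atm.
Isobaric, so V/T is constant: P₄ = P₃; V₄ = V₃·(T₄/T₃) = 158.2 L.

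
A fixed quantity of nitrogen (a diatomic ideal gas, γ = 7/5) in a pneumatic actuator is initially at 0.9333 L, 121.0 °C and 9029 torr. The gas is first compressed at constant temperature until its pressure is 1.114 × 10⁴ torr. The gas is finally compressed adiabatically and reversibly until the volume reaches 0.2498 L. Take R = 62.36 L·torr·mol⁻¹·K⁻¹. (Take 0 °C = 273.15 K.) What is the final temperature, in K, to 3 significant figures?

Convert: T₁ = 394.1 K.
Isothermal, so P V is constant: T₂ = T₁; V₂ = V₁·(P₁/P₂) = 0.7564 L.
Reversible adiabatic, γ = 7/5: T₃ = T₂·(V₂/V₃)^(γ−1) = 614.0 K; P₃ = P₂·(V₂/V₃)^γ = 5.255e+04 torr.

T₃ ≈ 614 K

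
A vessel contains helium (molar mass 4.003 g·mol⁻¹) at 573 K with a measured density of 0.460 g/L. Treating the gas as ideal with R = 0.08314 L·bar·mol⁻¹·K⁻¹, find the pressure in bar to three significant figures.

ρ = PM/(RT) ⇒ P = ρRT/M = (0.460 × 0.08314 × 573.0) / 4.003

P ≈ 5.47 bar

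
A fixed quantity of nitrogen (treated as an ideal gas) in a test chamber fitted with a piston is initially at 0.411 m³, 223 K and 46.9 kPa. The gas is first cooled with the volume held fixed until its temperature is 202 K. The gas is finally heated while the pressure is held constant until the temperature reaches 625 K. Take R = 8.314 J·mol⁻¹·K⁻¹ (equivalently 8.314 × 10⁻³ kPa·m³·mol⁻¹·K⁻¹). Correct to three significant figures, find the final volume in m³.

V₃ ≈ 1.27 m³

Isochoric, so P/T is constant: V₂ = V₁; P₂ = P₁·(T₂/T₁) = 42.48 kPa.
Isobaric, so V/T is constant: P₃ = P₂; V₃ = V₂·(T₃/T₂) = 1.272 m³.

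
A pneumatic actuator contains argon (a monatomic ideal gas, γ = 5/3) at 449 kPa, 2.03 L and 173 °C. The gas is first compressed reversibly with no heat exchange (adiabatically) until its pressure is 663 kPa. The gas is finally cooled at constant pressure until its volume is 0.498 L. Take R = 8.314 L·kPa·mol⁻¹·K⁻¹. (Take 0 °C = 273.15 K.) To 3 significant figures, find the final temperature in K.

T₃ ≈ 162 K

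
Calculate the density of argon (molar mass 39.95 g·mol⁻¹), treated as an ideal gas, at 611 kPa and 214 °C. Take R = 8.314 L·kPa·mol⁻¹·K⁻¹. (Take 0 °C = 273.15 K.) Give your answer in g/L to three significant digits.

ρ = PM/(RT) = (611 × 39.95) / (8.314 × 487.1)

ρ ≈ 6.03 g/L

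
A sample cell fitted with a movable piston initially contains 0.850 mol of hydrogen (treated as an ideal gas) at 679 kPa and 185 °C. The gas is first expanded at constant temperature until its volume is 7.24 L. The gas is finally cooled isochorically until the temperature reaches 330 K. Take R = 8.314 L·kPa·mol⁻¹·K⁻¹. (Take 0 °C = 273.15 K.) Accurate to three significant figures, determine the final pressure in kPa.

P₃ ≈ 322 kPa

Convert: T₁ = 458.1 K.
From PV = nRT: V₁ = nRT₁/P₁ = 4.768 L.
Isothermal, so P V is constant: T₂ = T₁; P₂ = P₁·(V₁/V₂) = 447.2 kPa.
V constant ⇒ P ∝ T: V₃ = V₂; P₃ = P₂·(T₃/T₂) = 322.1 kPa.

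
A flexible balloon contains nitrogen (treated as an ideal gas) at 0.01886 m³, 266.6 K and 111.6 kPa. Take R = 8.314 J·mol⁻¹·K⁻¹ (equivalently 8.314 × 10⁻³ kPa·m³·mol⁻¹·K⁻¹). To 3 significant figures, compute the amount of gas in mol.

n ≈ 0.950 mol

PV = nRT ⇒ n = PV/(RT) = (111.6 × 0.01886) / (8.314 × 10⁻³ × 266.6)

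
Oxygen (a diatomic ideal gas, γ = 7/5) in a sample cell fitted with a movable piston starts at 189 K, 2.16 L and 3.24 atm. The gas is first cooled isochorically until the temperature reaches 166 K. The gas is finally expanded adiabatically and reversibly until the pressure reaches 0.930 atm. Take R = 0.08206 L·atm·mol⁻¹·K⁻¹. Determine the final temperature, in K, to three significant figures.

Isochoric, so P/T is constant: V₂ = V₁; P₂ = P₁·(T₂/T₁) = 2.846 atm.
Adiabatic (γ = 7/5), T V^(γ−1) and P V^γ constant: T₃ = T₂·(P₃/P₂)^((γ−1)/γ) = 120.6 K; V₃ = V₂·(P₂/P₃)^(1/γ) = 4.802 L.

T₃ ≈ 121 K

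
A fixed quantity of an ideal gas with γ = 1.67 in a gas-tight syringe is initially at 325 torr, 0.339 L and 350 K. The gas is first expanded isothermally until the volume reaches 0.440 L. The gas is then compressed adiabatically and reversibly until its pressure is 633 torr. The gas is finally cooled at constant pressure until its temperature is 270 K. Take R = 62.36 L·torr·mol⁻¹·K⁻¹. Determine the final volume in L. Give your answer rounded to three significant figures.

Isothermal, so P V is constant: T₂ = T₁; P₂ = P₁·(V₁/V₂) = 250.4 torr.
Adiabatic (γ = 1.67), T V^(γ−1) and P V^γ constant: T₃ = T₂·(P₃/P₂)^((γ−1)/γ) = 507.8 K; V₃ = V₂·(P₂/P₃)^(1/γ) = 0.2525 L.
Isobaric, so V/T is constant: P₄ = P₃; V₄ = V₃·(T₄/T₃) = 0.1343 L.

V₄ ≈ 0.134 L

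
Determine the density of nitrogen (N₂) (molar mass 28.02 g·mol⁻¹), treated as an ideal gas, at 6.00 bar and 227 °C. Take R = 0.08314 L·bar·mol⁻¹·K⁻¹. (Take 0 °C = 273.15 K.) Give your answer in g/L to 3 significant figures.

ρ ≈ 4.04 g/L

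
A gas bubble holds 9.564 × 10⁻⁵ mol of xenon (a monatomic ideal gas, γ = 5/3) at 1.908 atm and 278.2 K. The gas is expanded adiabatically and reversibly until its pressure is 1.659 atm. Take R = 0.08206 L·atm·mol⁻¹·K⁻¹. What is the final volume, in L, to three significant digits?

V₂ ≈ 0.00124 L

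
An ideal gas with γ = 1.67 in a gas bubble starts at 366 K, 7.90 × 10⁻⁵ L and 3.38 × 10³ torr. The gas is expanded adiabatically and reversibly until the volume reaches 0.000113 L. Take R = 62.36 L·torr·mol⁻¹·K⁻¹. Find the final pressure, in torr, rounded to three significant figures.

Reversible adiabatic, γ = 1.67: T₂ = T₁·(V₁/V₂)^(γ−1) = 288.0 K; P₂ = P₁·(V₁/V₂)^γ = 1859 torr.

P₂ ≈ 1.86e+03 torr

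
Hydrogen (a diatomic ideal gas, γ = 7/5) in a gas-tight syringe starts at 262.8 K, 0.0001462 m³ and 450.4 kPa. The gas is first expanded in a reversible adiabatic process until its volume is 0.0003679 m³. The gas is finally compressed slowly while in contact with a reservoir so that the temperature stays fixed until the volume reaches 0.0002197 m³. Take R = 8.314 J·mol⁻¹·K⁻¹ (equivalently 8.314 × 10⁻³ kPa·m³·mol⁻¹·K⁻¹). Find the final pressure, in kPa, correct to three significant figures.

P₃ ≈ 207 kPa

Adiabatic (γ = 7/5), T V^(γ−1) and P V^γ constant: T₂ = T₁·(V₁/V₂)^(γ−1) = 181.7 K; P₂ = P₁·(V₁/V₂)^γ = 123.7 kPa.
Isothermal, so P V is constant: T₃ = T₂; P₃ = P₂·(V₂/V₃) = 207.2 kPa.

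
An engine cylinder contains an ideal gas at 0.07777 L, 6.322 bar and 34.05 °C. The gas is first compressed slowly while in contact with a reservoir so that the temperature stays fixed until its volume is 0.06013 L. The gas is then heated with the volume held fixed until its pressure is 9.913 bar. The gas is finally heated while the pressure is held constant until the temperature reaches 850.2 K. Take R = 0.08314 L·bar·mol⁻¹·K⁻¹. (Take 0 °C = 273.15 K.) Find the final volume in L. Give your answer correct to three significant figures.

V₄ ≈ 0.137 L

Convert: T₁ = 307.2 K.
T constant ⇒ Boyle's law P V = const: T₂ = T₁; P₂ = P₁·(V₁/V₂) = 8.177 bar.
V constant ⇒ P ∝ T: V₃ = V₂; T₃ = T₂·(P₃/P₂) = 372.4 K.
P constant ⇒ V ∝ T: P₄ = P₃; V₄ = V₃·(T₄/T₃) = 0.1373 L.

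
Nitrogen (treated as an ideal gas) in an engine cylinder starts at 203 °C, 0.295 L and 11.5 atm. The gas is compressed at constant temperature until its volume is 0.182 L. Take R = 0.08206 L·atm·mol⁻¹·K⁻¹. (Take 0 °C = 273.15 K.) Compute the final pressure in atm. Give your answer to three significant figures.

Convert: T₁ = 476.1 K.
T constant ⇒ Boyle's law P V = const: T₂ = T₁; P₂ = P₁·(V₁/V₂) = 18.64 atm.

P₂ ≈ 18.6 atm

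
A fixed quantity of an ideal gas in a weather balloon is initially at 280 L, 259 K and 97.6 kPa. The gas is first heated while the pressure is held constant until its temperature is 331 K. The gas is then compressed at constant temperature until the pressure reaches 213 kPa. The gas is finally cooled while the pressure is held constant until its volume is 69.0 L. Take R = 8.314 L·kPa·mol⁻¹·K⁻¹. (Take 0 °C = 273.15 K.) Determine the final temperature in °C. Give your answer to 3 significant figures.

T₄ ≈ -134 °C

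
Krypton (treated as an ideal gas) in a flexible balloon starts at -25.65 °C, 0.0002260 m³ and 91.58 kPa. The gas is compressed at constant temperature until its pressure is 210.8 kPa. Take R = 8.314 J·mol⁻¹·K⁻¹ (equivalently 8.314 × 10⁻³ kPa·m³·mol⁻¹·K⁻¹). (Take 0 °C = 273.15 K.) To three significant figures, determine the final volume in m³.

Convert: T₁ = 247.5 K.
T constant ⇒ Boyle's law P V = const: T₂ = T₁; V₂ = V₁·(P₁/P₂) = 9.818e-05 m³.

V₂ ≈ 9.82e-05 m³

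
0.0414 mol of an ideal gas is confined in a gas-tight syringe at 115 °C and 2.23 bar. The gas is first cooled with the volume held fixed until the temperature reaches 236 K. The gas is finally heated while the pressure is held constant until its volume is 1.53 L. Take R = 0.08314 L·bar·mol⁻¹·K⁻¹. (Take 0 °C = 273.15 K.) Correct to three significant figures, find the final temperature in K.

T₃ ≈ 603 K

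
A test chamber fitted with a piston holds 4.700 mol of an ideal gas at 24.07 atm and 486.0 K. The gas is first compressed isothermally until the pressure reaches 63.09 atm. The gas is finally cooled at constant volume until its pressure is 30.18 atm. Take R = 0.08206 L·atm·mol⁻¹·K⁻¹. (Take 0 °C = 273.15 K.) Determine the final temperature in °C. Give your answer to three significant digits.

From PV = nRT: V₁ = nRT₁/P₁ = 7.787 L.
T constant ⇒ Boyle's law P V = const: T₂ = T₁; V₂ = V₁·(P₁/P₂) = 2.971 L.
Isochoric, so P/T is constant: V₃ = V₂; T₃ = T₂·(P₃/P₂) = 232.5 K.

T₃ ≈ -40.7 °C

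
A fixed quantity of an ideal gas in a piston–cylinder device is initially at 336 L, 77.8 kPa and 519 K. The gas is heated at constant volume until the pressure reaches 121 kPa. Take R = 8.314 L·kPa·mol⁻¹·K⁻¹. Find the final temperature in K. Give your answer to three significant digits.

Isochoric, so P/T is constant: V₂ = V₁; T₂ = T₁·(P₂/P₁) = 807.2 K.

T₂ ≈ 807 K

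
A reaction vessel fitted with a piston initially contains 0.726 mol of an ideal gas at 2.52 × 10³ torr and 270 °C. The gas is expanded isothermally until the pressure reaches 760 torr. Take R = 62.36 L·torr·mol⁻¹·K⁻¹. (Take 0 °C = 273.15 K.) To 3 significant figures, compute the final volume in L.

V₂ ≈ 32.4 L

Convert: T₁ = 543.1 K.
From PV = nRT: V₁ = nRT₁/P₁ = 9.758 L.
T constant ⇒ Boyle's law P V = const: T₂ = T₁; V₂ = V₁·(P₁/P₂) = 32.36 L.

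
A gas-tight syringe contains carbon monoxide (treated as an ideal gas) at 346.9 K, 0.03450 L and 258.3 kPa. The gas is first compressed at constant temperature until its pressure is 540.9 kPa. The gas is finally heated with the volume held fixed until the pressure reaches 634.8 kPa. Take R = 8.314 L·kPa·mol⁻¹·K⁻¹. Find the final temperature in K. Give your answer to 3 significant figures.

Isothermal, so P V is constant: T₂ = T₁; V₂ = V₁·(P₁/P₂) = 0.01648 L.
Isochoric, so P/T is constant: V₃ = V₂; T₃ = T₂·(P₃/P₂) = 407.1 K.

T₃ ≈ 407 K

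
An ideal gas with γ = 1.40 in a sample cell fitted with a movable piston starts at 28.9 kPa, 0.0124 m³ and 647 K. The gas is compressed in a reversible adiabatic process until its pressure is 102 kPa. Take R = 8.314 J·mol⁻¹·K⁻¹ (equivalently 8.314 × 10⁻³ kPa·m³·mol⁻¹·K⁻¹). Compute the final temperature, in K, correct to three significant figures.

Adiabatic (γ = 1.40), T V^(γ−1) and P V^γ constant: T₂ = T₁·(P₂/P₁)^((γ−1)/γ) = 927.7 K; V₂ = V₁·(P₁/P₂)^(1/γ) = 0.005037 m³.

T₂ ≈ 928 K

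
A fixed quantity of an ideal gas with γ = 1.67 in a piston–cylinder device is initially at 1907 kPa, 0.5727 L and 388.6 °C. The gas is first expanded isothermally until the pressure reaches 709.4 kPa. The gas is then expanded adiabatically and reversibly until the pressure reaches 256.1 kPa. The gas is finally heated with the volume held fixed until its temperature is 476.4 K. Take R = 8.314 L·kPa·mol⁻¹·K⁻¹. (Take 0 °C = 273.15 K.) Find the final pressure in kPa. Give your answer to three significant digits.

Convert: T₁ = 661.8 K.
Isothermal, so P V is constant: T₂ = T₁; V₂ = V₁·(P₁/P₂) = 1.540 L.
Adiabatic (γ = 1.67), T V^(γ−1) and P V^γ constant: T₃ = T₂·(P₃/P₂)^((γ−1)/γ) = 439.7 K; V₃ = V₂·(P₂/P₃)^(1/γ) = 2.834 L.
Isochoric, so P/T is constant: V₄ = V₃; P₄ = P₃·(T₄/T₃) = 277.5 kPa.

P₄ ≈ 277 kPa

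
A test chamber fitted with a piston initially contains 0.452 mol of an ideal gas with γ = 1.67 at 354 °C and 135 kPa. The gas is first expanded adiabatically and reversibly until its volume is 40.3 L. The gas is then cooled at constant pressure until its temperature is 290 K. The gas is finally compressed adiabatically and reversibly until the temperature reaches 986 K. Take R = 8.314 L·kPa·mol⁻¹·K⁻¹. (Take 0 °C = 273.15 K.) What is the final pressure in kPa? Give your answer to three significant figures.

Convert: T₁ = 627.1 K.
From PV = nRT: V₁ = nRT₁/P₁ = 17.46 L.
Reversible adiabatic, γ = 1.67: T₂ = T₁·(V₁/V₂)^(γ−1) = 358.1 K; P₂ = P₁·(V₁/V₂)^γ = 33.39 kPa.
P constant ⇒ V ∝ T: P₃ = P₂; V₃ = V₂·(T₃/T₂) = 32.64 L.
Adiabatic (γ = 1.67), T V^(γ−1) and P V^γ constant: P₄ = P₃·(T₄/T₃)^(γ/(γ−1)) = 705.2 kPa; V₄ = V₃·(T₃/T₄)^(1/(γ−1)) = 5.254 L.

P₄ ≈ 705 kPa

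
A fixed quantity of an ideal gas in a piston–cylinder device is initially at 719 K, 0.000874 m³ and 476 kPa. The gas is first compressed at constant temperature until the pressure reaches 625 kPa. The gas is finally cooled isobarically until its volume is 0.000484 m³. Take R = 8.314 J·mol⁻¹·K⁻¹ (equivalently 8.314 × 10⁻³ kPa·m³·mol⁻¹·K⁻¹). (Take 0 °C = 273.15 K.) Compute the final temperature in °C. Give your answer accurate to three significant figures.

T₃ ≈ 250 °C

Isothermal, so P V is constant: T₂ = T₁; V₂ = V₁·(P₁/P₂) = 0.0006656 m³.
Isobaric, so V/T is constant: P₃ = P₂; T₃ = T₂·(V₃/V₂) = 522.8 K.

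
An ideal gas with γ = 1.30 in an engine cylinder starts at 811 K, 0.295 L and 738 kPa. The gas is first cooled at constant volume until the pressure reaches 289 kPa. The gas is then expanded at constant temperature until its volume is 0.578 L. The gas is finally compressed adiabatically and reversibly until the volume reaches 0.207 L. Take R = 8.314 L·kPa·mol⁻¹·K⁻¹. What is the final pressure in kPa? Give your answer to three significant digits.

P₄ ≈ 560 kPa

V constant ⇒ P ∝ T: V₂ = V₁; T₂ = T₁·(P₂/P₁) = 317.6 K.
Isothermal, so P V is constant: T₃ = T₂; P₃ = P₂·(V₂/V₃) = 147.5 kPa.
Adiabatic (γ = 1.30), T V^(γ−1) and P V^γ constant: T₄ = T₃·(V₃/V₄)^(γ−1) = 432.2 K; P₄ = P₃·(V₃/V₄)^γ = 560.4 kPa.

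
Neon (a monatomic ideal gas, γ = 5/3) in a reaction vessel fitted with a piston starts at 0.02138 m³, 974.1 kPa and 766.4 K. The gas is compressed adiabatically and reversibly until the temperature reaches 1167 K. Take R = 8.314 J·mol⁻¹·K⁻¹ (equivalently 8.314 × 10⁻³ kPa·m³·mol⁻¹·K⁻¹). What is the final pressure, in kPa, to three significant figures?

P₂ ≈ 2.79e+03 kPa

Adiabatic (γ = 5/3), T V^(γ−1) and P V^γ constant: P₂ = P₁·(T₂/T₁)^(γ/(γ−1)) = 2787 kPa; V₂ = V₁·(T₁/T₂)^(1/(γ−1)) = 0.01138 m³.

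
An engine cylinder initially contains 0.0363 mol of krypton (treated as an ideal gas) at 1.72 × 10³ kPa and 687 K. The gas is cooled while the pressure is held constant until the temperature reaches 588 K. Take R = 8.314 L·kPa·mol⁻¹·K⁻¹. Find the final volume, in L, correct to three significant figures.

V₂ ≈ 0.103 L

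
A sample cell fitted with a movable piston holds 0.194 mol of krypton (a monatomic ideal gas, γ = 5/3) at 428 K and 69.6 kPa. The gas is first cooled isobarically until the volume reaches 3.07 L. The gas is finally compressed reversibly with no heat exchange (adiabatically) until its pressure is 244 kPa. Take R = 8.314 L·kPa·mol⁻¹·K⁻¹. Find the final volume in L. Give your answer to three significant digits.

From PV = nRT: V₁ = nRT₁/P₁ = 9.919 L.
P constant ⇒ V ∝ T: P₂ = P₁; T₂ = T₁·(V₂/V₁) = 132.5 K.
Reversible adiabatic, γ = 5/3: T₃ = T₂·(P₃/P₂)^((γ−1)/γ) = 218.8 K; V₃ = V₂·(P₂/P₃)^(1/γ) = 1.446 L.

V₃ ≈ 1.45 L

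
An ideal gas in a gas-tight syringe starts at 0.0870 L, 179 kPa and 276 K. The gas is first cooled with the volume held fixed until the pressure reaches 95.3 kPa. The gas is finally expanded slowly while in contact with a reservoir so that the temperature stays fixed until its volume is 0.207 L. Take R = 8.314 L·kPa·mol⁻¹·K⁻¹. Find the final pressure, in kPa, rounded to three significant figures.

V constant ⇒ P ∝ T: V₂ = V₁; T₂ = T₁·(P₂/P₁) = 146.9 K.
Isothermal, so P V is constant: T₃ = T₂; P₃ = P₂·(V₂/V₃) = 40.05 kPa.

P₃ ≈ 40.1 kPa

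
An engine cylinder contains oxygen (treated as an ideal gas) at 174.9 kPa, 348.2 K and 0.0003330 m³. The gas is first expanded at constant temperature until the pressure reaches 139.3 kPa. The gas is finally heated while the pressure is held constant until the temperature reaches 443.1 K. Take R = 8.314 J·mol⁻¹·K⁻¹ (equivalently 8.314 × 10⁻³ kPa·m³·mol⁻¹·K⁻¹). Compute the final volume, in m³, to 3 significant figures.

V₃ ≈ 0.000532 m³

T constant ⇒ Boyle's law P V = const: T₂ = T₁; V₂ = V₁·(P₁/P₂) = 0.0004181 m³.
P constant ⇒ V ∝ T: P₃ = P₂; V₃ = V₂·(T₃/T₂) = 0.0005321 m³.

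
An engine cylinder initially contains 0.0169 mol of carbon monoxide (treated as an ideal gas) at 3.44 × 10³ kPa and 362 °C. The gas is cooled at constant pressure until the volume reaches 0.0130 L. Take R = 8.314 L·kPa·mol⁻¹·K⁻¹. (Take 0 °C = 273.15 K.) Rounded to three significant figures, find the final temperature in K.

Convert: T₁ = 635.1 K.
From PV = nRT: V₁ = nRT₁/P₁ = 0.02594 L.
P constant ⇒ V ∝ T: P₂ = P₁; T₂ = T₁·(V₂/V₁) = 318.3 K.

T₂ ≈ 318 K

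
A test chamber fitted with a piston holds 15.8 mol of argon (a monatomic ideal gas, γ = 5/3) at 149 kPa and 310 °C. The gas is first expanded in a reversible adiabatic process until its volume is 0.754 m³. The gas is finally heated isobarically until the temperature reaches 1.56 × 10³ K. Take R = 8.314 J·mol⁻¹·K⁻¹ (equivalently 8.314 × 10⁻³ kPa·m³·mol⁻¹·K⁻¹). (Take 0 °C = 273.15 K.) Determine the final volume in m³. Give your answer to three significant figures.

V₃ ≈ 2.60 m³

Convert: T₁ = 583.1 K.
From PV = nRT: V₁ = nRT₁/P₁ = 0.5141 m³.
Adiabatic (γ = 5/3), T V^(γ−1) and P V^γ constant: T₂ = T₁·(V₁/V₂)^(γ−1) = 451.8 K; P₂ = P₁·(V₁/V₂)^γ = 78.71 kPa.
Isobaric, so V/T is constant: P₃ = P₂; V₃ = V₂·(T₃/T₂) = 2.604 m³.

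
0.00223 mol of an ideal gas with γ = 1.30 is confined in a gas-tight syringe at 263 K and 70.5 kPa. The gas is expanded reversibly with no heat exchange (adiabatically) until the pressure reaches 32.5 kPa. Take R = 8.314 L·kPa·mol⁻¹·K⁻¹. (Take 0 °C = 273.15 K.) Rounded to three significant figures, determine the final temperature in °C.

T₂ ≈ -53.2 °C

From PV = nRT: V₁ = nRT₁/P₁ = 0.06916 L.
Adiabatic (γ = 1.30), T V^(γ−1) and P V^γ constant: T₂ = T₁·(P₂/P₁)^((γ−1)/γ) = 220.0 K; V₂ = V₁·(P₁/P₂)^(1/γ) = 0.1255 L.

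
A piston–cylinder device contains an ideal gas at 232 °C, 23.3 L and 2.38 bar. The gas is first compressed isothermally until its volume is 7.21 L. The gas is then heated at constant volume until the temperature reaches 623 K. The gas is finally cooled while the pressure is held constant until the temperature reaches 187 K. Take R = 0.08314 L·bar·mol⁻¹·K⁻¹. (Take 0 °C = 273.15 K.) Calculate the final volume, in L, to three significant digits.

Convert: T₁ = 505.1 K.
T constant ⇒ Boyle's law P V = const: T₂ = T₁; P₂ = P₁·(V₁/V₂) = 7.691 bar.
Isochoric, so P/T is constant: V₃ = V₂; P₃ = P₂·(T₃/T₂) = 9.486 bar.
Isobaric, so V/T is constant: P₄ = P₃; V₄ = V₃·(T₄/T₃) = 2.164 L.

V₄ ≈ 2.16 L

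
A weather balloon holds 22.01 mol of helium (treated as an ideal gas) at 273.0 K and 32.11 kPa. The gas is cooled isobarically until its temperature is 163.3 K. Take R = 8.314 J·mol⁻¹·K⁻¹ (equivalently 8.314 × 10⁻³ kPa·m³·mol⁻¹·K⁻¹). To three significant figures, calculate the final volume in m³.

V₂ ≈ 0.931 m³

From PV = nRT: V₁ = nRT₁/P₁ = 1.556 m³.
Isobaric, so V/T is constant: P₂ = P₁; V₂ = V₁·(T₂/T₁) = 0.9306 m³.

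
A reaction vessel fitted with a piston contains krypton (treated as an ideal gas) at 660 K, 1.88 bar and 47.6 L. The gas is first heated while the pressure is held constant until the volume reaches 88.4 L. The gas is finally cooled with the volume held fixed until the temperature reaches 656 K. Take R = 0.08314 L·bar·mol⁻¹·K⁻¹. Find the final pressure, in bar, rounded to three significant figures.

P constant ⇒ V ∝ T: P₂ = P₁; T₂ = T₁·(V₂/V₁) = 1226 K.
V constant ⇒ P ∝ T: V₃ = V₂; P₃ = P₂·(T₃/T₂) = 1.006 bar.

P₃ ≈ 1.01 bar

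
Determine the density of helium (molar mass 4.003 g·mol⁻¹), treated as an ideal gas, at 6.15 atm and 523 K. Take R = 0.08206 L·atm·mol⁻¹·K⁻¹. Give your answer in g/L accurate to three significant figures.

ρ ≈ 0.574 g/L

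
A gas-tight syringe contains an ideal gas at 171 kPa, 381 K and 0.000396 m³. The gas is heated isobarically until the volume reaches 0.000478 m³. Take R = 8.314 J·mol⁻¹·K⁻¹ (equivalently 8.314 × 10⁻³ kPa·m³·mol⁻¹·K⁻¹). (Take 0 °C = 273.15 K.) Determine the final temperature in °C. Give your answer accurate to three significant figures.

T₂ ≈ 187 °C

Isobaric, so V/T is constant: P₂ = P₁; T₂ = T₁·(V₂/V₁) = 459.9 K.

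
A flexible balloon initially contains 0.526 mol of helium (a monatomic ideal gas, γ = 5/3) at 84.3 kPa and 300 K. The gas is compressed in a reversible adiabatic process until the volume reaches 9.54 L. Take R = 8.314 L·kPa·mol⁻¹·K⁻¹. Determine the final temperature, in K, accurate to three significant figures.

T₂ ≈ 416 K

From PV = nRT: V₁ = nRT₁/P₁ = 15.56 L.
Adiabatic (γ = 5/3), T V^(γ−1) and P V^γ constant: T₂ = T₁·(V₁/V₂)^(γ−1) = 415.7 K; P₂ = P₁·(V₁/V₂)^γ = 190.6 kPa.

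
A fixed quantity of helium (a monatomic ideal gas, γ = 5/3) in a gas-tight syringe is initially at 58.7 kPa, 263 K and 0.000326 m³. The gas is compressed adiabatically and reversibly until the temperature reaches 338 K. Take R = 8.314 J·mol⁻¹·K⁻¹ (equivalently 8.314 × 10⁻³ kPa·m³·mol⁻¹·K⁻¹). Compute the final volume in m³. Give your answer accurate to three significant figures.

V₂ ≈ 0.000224 m³

Adiabatic (γ = 5/3), T V^(γ−1) and P V^γ constant: P₂ = P₁·(T₂/T₁)^(γ/(γ−1)) = 109.9 kPa; V₂ = V₁·(T₁/T₂)^(1/(γ−1)) = 0.0002238 m³.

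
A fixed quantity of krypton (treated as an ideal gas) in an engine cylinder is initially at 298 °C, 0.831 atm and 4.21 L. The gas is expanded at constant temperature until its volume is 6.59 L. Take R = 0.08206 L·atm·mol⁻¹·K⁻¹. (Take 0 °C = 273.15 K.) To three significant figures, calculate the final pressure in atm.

Convert: T₁ = 571.1 K.
Isothermal, so P V is constant: T₂ = T₁; P₂ = P₁·(V₁/V₂) = 0.5309 atm.

P₂ ≈ 0.531 atm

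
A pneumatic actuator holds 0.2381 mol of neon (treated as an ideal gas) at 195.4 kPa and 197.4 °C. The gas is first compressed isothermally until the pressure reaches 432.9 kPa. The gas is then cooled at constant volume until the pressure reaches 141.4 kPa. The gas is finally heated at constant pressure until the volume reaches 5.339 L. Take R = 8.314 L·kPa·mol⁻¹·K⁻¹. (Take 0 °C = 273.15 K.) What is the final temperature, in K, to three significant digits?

T₄ ≈ 381 K

Convert: T₁ = 470.5 K.
From PV = nRT: V₁ = nRT₁/P₁ = 4.767 L.
T constant ⇒ Boyle's law P V = const: T₂ = T₁; V₂ = V₁·(P₁/P₂) = 2.152 L.
Isochoric, so P/T is constant: V₃ = V₂; T₃ = T₂·(P₃/P₂) = 153.7 K.
Isobaric, so V/T is constant: P₄ = P₃; T₄ = T₃·(V₄/V₃) = 381.4 K.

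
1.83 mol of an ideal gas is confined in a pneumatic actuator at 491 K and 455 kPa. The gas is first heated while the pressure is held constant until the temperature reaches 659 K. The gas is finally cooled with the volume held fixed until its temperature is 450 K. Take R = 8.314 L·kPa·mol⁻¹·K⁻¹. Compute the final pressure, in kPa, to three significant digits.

From PV = nRT: V₁ = nRT₁/P₁ = 16.42 L.
Isobaric, so V/T is constant: P₂ = P₁; V₂ = V₁·(T₂/T₁) = 22.04 L.
V constant ⇒ P ∝ T: V₃ = V₂; P₃ = P₂·(T₃/T₂) = 310.7 kPa.

P₃ ≈ 311 kPa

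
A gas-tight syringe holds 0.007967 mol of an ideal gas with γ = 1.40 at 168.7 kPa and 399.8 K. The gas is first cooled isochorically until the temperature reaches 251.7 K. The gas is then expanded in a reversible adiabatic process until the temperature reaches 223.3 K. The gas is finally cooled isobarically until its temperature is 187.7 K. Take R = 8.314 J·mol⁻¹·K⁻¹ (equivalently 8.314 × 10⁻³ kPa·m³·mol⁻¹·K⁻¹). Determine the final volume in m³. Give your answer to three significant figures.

V₄ ≈ 0.000178 m³

From PV = nRT: V₁ = nRT₁/P₁ = 0.0001570 m³.
V constant ⇒ P ∝ T: V₂ = V₁; P₂ = P₁·(T₂/T₁) = 106.2 kPa.
Reversible adiabatic, γ = 1.40: P₃ = P₂·(T₃/T₂)^(γ/(γ−1)) = 69.85 kPa; V₃ = V₂·(T₂/T₃)^(1/(γ−1)) = 0.0002117 m³.
P constant ⇒ V ∝ T: P₄ = P₃; V₄ = V₃·(T₄/T₃) = 0.0001780 m³.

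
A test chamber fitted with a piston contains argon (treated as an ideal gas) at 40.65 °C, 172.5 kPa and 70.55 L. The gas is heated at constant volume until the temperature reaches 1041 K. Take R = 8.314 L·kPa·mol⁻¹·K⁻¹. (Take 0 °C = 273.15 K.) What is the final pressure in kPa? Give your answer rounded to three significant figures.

P₂ ≈ 572 kPa

Convert: T₁ = 313.8 K.
Isochoric, so P/T is constant: V₂ = V₁; P₂ = P₁·(T₂/T₁) = 572.3 kPa.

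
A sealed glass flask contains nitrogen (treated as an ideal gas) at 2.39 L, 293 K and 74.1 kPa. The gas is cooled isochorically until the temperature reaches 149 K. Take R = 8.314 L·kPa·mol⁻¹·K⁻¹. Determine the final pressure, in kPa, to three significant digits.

Isochoric, so P/T is constant: V₂ = V₁; P₂ = P₁·(T₂/T₁) = 37.68 kPa.

P₂ ≈ 37.7 kPa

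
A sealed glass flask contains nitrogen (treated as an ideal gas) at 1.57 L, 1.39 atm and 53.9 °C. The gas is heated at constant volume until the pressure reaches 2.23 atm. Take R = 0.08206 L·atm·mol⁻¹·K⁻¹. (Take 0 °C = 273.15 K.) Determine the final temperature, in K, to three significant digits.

Convert: T₁ = 327.0 K.
Isochoric, so P/T is constant: V₂ = V₁; T₂ = T₁·(P₂/P₁) = 524.7 K.

T₂ ≈ 525 K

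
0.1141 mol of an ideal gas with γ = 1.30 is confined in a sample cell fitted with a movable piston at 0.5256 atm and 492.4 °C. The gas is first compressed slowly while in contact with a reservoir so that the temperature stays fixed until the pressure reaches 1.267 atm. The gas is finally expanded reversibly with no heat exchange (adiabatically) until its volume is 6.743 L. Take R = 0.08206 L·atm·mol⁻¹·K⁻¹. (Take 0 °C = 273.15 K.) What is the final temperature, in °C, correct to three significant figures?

Convert: T₁ = 765.5 K.
From PV = nRT: V₁ = nRT₁/P₁ = 13.64 L.
T constant ⇒ Boyle's law P V = const: T₂ = T₁; V₂ = V₁·(P₁/P₂) = 5.657 L.
Reversible adiabatic, γ = 1.30: T₃ = T₂·(V₂/V₃)^(γ−1) = 726.3 K; P₃ = P₂·(V₂/V₃)^γ = 1.008 atm.

T₃ ≈ 453 °C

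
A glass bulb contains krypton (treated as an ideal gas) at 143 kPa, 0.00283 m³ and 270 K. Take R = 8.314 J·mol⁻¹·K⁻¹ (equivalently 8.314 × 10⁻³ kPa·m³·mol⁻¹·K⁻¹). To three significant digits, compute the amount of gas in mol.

PV = nRT ⇒ n = PV/(RT) = (143 × 0.00283) / (8.314 × 10⁻³ × 270)

n ≈ 0.180 mol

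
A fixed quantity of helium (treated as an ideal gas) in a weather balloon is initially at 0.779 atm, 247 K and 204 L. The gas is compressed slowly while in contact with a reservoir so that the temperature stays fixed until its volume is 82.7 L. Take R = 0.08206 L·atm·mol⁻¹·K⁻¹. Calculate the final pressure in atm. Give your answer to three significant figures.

P₂ ≈ 1.92 atm

T constant ⇒ Boyle's law P V = const: T₂ = T₁; P₂ = P₁·(V₁/V₂) = 1.922 atm.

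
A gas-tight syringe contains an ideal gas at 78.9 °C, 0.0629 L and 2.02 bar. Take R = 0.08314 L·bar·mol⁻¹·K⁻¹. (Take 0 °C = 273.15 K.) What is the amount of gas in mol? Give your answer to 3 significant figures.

Convert: T = 352.05 K.
PV = nRT ⇒ n = PV/(RT) = (2.02 × 0.0629) / (0.08314 × 352.05)

n ≈ 0.00434 mol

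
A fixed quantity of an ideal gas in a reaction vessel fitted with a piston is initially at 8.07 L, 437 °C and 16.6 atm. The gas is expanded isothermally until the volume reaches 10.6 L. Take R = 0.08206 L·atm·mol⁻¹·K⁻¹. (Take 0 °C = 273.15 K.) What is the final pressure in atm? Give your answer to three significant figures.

P₂ ≈ 12.6 atm

Convert: T₁ = 710.1 K.
Isothermal, so P V is constant: T₂ = T₁; P₂ = P₁·(V₁/V₂) = 12.64 atm.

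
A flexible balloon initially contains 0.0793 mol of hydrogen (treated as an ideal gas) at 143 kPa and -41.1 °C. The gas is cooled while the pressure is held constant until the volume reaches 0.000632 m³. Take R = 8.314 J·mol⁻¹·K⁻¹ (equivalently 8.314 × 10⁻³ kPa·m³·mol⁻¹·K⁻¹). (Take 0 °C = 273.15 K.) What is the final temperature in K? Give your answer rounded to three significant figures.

T₂ ≈ 137 K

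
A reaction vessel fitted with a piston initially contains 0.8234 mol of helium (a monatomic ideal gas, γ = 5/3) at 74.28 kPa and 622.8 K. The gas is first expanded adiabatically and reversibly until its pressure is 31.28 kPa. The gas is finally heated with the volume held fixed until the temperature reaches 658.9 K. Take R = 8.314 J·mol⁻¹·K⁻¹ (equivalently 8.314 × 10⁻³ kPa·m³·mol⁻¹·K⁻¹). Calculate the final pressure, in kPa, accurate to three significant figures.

P₃ ≈ 46.8 kPa

From PV = nRT: V₁ = nRT₁/P₁ = 0.05740 m³.
Reversible adiabatic, γ = 5/3: T₂ = T₁·(P₂/P₁)^((γ−1)/γ) = 440.7 K; V₂ = V₁·(P₁/P₂)^(1/γ) = 0.09644 m³.
V constant ⇒ P ∝ T: V₃ = V₂; P₃ = P₂·(T₃/T₂) = 46.77 kPa.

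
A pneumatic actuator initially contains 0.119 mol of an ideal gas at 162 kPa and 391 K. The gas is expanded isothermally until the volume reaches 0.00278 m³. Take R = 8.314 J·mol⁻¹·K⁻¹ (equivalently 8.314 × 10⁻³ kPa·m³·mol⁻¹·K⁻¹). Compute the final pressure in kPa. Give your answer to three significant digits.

From PV = nRT: V₁ = nRT₁/P₁ = 0.002388 m³.
Isothermal, so P V is constant: T₂ = T₁; P₂ = P₁·(V₁/V₂) = 139.2 kPa.

P₂ ≈ 139 kPa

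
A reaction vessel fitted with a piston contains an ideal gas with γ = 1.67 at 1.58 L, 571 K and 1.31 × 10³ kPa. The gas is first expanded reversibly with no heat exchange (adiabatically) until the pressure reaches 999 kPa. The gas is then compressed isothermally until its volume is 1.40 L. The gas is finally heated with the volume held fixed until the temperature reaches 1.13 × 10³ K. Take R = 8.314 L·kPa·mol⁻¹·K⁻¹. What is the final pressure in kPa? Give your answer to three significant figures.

P₄ ≈ 2.93e+03 kPa

Reversible adiabatic, γ = 1.67: T₂ = T₁·(P₂/P₁)^((γ−1)/γ) = 512.2 K; V₂ = V₁·(P₁/P₂)^(1/γ) = 1.858 L.
T constant ⇒ Boyle's law P V = const: T₃ = T₂; P₃ = P₂·(V₂/V₃) = 1326 kPa.
V constant ⇒ P ∝ T: V₄ = V₃; P₄ = P₃·(T₄/T₃) = 2926 kPa.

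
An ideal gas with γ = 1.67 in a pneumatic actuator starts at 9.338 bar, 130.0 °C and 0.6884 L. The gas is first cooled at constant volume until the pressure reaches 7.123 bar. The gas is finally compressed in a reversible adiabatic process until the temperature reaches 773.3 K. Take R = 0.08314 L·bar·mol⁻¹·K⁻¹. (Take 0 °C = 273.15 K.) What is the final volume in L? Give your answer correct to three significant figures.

Convert: T₁ = 403.1 K.
Isochoric, so P/T is constant: V₂ = V₁; T₂ = T₁·(P₂/P₁) = 307.5 K.
Reversible adiabatic, γ = 1.67: P₃ = P₂·(T₃/T₂)^(γ/(γ−1)) = 70.93 bar; V₃ = V₂·(T₂/T₃)^(1/(γ−1)) = 0.1738 L.

V₃ ≈ 0.174 L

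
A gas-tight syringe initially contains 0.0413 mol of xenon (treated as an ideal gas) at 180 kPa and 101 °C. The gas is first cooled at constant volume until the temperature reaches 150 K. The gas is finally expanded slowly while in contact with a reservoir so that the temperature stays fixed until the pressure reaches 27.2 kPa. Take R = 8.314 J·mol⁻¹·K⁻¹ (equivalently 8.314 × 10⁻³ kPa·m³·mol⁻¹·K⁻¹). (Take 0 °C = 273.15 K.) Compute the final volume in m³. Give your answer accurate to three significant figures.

Convert: T₁ = 374.1 K.
From PV = nRT: V₁ = nRT₁/P₁ = 0.0007137 m³.
Isochoric, so P/T is constant: V₂ = V₁; P₂ = P₁·(T₂/T₁) = 72.16 kPa.
T constant ⇒ Boyle's law P V = const: T₃ = T₂; V₃ = V₂·(P₂/P₃) = 0.001894 m³.

V₃ ≈ 0.00189 m³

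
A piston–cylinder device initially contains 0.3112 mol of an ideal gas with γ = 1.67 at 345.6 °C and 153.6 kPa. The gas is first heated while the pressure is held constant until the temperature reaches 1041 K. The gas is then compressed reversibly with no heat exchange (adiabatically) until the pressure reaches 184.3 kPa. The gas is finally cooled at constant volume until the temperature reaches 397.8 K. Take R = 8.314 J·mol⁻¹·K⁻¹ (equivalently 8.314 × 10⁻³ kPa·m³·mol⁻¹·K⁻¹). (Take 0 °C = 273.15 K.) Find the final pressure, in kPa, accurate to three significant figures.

P₄ ≈ 65.5 kPa

Convert: T₁ = 618.8 K.
From PV = nRT: V₁ = nRT₁/P₁ = 0.01042 m³.
P constant ⇒ V ∝ T: P₂ = P₁; V₂ = V₁·(T₂/T₁) = 0.01754 m³.
Adiabatic (γ = 1.67), T V^(γ−1) and P V^γ constant: T₃ = T₂·(P₃/P₂)^((γ−1)/γ) = 1120 K; V₃ = V₂·(P₂/P₃)^(1/γ) = 0.01572 m³.
Isochoric, so P/T is constant: V₄ = V₃; P₄ = P₃·(T₄/T₃) = 65.46 kPa.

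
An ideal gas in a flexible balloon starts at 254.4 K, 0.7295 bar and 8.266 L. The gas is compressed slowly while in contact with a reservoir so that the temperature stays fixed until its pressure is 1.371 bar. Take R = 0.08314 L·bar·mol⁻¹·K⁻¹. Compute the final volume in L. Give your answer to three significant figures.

Isothermal, so P V is constant: T₂ = T₁; V₂ = V₁·(P₁/P₂) = 4.398 L.

V₂ ≈ 4.40 L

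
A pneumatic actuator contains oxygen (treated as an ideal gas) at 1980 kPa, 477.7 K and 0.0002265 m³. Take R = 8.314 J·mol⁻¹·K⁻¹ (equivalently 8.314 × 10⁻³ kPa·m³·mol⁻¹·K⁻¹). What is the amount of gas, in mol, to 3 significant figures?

n ≈ 0.113 mol

PV = nRT ⇒ n = PV/(RT) = (1980 × 0.0002265) / (8.314 × 10⁻³ × 477.7)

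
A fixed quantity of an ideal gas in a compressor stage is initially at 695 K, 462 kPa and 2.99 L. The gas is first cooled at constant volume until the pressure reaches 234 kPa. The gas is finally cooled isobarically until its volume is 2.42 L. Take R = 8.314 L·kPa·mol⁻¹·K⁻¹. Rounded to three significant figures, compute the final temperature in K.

T₃ ≈ 285 K

Isochoric, so P/T is constant: V₂ = V₁; T₂ = T₁·(P₂/P₁) = 352.0 K.
Isobaric, so V/T is constant: P₃ = P₂; T₃ = T₂·(V₃/V₂) = 284.9 K.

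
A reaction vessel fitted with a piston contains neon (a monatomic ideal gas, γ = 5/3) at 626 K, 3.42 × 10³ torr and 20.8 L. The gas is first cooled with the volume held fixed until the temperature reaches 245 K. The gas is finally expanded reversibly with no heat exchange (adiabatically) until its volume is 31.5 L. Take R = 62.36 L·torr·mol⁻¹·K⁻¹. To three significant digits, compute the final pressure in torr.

P₃ ≈ 670 torr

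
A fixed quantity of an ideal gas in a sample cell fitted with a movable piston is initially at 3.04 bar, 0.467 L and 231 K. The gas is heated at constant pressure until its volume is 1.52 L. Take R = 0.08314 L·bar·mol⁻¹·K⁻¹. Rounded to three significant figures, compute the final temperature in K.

P constant ⇒ V ∝ T: P₂ = P₁; T₂ = T₁·(V₂/V₁) = 751.9 K.

T₂ ≈ 752 K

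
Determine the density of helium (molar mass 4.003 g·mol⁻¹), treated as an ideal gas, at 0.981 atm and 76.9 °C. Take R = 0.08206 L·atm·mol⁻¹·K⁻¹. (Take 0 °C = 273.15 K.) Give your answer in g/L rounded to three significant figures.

ρ ≈ 0.137 g/L

ρ = PM/(RT) = (0.981 × 4.003) / (0.08206 × 350.0)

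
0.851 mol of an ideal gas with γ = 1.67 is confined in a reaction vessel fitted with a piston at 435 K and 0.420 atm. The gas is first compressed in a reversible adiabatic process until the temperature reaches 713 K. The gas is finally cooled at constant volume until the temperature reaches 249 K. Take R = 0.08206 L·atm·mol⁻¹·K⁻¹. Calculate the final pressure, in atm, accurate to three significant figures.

From PV = nRT: V₁ = nRT₁/P₁ = 72.33 L.
Reversible adiabatic, γ = 1.67: P₂ = P₁·(T₂/T₁)^(γ/(γ−1)) = 1.439 atm; V₂ = V₁·(T₁/T₂)^(1/(γ−1)) = 34.59 L.
Isochoric, so P/T is constant: V₃ = V₂; P₃ = P₂·(T₃/T₂) = 0.5026 atm.

P₃ ≈ 0.503 atm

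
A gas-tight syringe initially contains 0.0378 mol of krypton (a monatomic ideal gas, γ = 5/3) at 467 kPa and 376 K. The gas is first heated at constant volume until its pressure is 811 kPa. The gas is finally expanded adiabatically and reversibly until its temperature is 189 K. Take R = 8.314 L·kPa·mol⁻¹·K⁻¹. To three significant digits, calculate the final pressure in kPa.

From PV = nRT: V₁ = nRT₁/P₁ = 0.2530 L.
V constant ⇒ P ∝ T: V₂ = V₁; T₂ = T₁·(P₂/P₁) = 653.0 K.
Adiabatic (γ = 5/3), T V^(γ−1) and P V^γ constant: P₃ = P₂·(T₃/T₂)^(γ/(γ−1)) = 36.55 kPa; V₃ = V₂·(T₂/T₃)^(1/(γ−1)) = 1.625 L.

P₃ ≈ 36.6 kPa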